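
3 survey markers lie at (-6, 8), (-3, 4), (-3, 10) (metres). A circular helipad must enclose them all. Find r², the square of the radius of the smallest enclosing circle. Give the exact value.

Call the three points A, B, C in the order given.
Side lengths²: AB² = 25, AC² = 13, BC² = 36.
Since BC² = 36 < 25 + 13 = 38, the triangle is acute, so the smallest enclosing circle is the circumcircle.
Circumcentre = (-19/6, 7), r² = 325/36.

325/36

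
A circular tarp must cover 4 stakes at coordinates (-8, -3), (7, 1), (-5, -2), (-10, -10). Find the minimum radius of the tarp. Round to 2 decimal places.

The minimum enclosing circle of a finite set is fixed by two of the points (as a diameter) or three (as a circumcircle).
The farthest pair is (7, 1)–(-10, -10) with squared distance 410. The circle on this segment as diameter has centre (-1.5, -4.5) and r² = 410/4 = 102.5.
Check (-8, -3): distance² to centre = 44.5 ≤ 102.5, so it lies inside.
All remaining points lie in this disk, and no smaller disk contains both endpoints, so this is the minimum enclosing circle.
r = √(102.5) ≈ 10.12.

10.12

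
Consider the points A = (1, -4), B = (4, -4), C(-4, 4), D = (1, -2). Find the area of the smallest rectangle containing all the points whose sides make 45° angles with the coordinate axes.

24

In coordinates u = x + y, v = x − y the rectangle is axis-aligned; the map (x,y)→(u,v) scales areas by 2.
u-values: -3, 0, 0, -1; range = 0 − (-3) = 3.
v-values: 5, 8, -8, 3; range = 8 − (-8) = 16.
Area = (3 × 16) / 2 = 24.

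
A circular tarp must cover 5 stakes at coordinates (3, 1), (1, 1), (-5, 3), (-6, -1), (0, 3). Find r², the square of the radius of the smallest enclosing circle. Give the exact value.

The farthest pair is (3, 1)–(-6, -1) with squared distance 85. The circle on this segment as diameter has centre (-1.5, 0) and r² = 85/4 = 21.25.
Check (1, 1): distance² to centre = 7.25 ≤ 21.25, so it lies inside.
All remaining points lie in this disk, and no smaller disk contains both endpoints, so this is the minimum enclosing circle.

21.25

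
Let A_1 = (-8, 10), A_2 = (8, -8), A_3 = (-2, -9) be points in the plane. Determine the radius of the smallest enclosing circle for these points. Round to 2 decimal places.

Side lengths²: A_1A_2² = 580, A_1A_3² = 397, A_2A_3² = 101.
Since A_1A_2² = 580 ≥ 397 + 101 = 498, the angle opposite A_1A_2 is not acute, so the smallest enclosing circle has A_1A_2 as diameter.
Centre = midpoint of A_1A_2 = (0, 1), r² = 580/4 = 145.
r = √145 ≈ 12.04.

12.04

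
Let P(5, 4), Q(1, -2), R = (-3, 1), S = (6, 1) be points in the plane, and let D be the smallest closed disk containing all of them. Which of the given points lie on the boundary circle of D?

P, R, S

By Welzl's lemma the MEC is supported by two points (diametrically opposite) or three points (on a circumcircle).
The minimum enclosing circle is determined by three boundary points: P, R, S.
Their circumcentre is (1.5, 7/6) with r² = 365/18.
The farthest remaining point Q is at distance² 185/18 ≤ 365/18.
The points at distance exactly r from the centre are P, R, S — 3 points.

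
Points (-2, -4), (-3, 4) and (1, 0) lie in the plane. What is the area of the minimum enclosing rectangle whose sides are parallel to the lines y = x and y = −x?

In coordinates u = x + y, v = x − y the rectangle is axis-aligned; the map (x,y)→(u,v) scales areas by 2.
u-values: -6, 1, 1; range = 1 − (-6) = 7.
v-values: 2, -7, 1; range = 2 − (-7) = 9.
Area = (7 × 9) / 2 = 31.5.

31.5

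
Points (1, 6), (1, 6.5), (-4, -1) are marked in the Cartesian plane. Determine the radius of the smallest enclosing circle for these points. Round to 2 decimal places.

Call the three points A, B, C in the order given.
Side lengths²: AB² = 0.25, AC² = 74, BC² = 81.25.
Since BC² = 81.25 ≥ 74 + 0.25 = 74.25, the angle opposite BC is not acute, so the smallest enclosing circle has BC as diameter.
Centre = midpoint of BC = (-1.5, 2.75), r² = 81.25/4 = 20.3125.
r = √(20.3125) ≈ 4.51.

4.51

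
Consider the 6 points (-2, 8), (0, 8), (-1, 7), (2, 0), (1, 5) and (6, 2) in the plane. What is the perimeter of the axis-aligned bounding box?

32

Width = max x − min x = 6 − (-2) = 8.
Height = max y − min y = 8 − 0 = 8.
Perimeter = 2(8 + 8) = 32.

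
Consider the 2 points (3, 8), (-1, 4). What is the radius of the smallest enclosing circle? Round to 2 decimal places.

2.83

The smallest circle enclosing two points has them as diameter endpoints.
Centre = midpoint = (1, 6); r² = |(3, 8)−(-1, 4)|²/4 = 32/4 = 8.
r = √8 ≈ 2.83.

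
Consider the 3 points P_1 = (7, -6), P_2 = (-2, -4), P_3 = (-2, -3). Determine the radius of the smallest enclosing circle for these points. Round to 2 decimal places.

Side lengths²: P_1P_2² = 85, P_1P_3² = 90, P_2P_3² = 1.
Since P_1P_3² = 90 ≥ 85 + 1 = 86, the angle opposite P_1P_3 is not acute, so the smallest enclosing circle has P_1P_3 as diameter.
Centre = midpoint of P_1P_3 = (2.5, -4.5), r² = 90/4 = 22.5.
r = √(22.5) ≈ 4.74.

4.74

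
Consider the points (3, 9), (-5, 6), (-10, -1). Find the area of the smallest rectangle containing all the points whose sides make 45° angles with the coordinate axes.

57.5

In coordinates u = x + y, v = x − y the rectangle is axis-aligned; the map (x,y)→(u,v) scales areas by 2.
u-values: 12, 1, -11; range = 12 − (-11) = 23.
v-values: -6, -11, -9; range = -6 − (-11) = 5.
Area = (23 × 5) / 2 = 57.5.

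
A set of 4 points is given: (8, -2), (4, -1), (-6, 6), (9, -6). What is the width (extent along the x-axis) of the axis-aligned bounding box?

15

max x = 9, min x = -6, so width = 15.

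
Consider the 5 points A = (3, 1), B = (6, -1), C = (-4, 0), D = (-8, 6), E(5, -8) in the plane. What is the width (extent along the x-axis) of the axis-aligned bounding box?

max x = 6, min x = -8, so width = 14.

14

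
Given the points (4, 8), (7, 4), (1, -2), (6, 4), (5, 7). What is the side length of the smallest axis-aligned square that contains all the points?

The bounding box has width 6 and height 10.
An axis-aligned square enclosing the set must have side ≥ max(width, height).
So the minimum side is max(6, 10) = 10.

10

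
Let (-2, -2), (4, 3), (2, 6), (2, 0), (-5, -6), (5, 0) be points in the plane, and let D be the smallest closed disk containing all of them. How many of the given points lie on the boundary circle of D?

2

The farthest pair is (2, 6)–(-5, -6) with squared distance 193. The circle on this segment as diameter has centre (-1.5, 0) and r² = 193/4 = 48.25.
Check (-2, -2): distance² to centre = 4.25 ≤ 48.25, so it lies inside.
All remaining points lie in this disk, and no smaller disk contains both endpoints, so this is the minimum enclosing circle.
The points at distance exactly r from the centre are (2, 6), (-5, -6) — 2 points.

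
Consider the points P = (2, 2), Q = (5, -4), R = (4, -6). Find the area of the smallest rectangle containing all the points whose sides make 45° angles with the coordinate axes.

30

In coordinates u = x + y, v = x − y the rectangle is axis-aligned; the map (x,y)→(u,v) scales areas by 2.
u-values: 4, 1, -2; range = 4 − (-2) = 6.
v-values: 0, 9, 10; range = 10 − 0 = 10.
Area = (6 × 10) / 2 = 30.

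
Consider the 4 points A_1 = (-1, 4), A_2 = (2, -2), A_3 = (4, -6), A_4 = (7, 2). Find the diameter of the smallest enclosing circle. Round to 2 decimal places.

11.25

The minimum enclosing circle is determined by three boundary points: A_1, A_3, A_4.
Their circumcentre is (29/14, -5/7) with r² = 6205/196.
The farthest remaining point A_2 is at distance² 325/196 ≤ 6205/196.
Diameter = 2r = 2√(6205/196) ≈ 11.25.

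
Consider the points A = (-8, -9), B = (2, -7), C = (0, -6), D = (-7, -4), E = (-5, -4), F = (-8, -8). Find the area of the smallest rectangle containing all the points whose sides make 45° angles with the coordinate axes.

72

In coordinates u = x + y, v = x − y the rectangle is axis-aligned; the map (x,y)→(u,v) scales areas by 2.
u-values: -17, -5, -6, -11, -9, -16; range = -5 − (-17) = 12.
v-values: 1, 9, 6, -3, -1, 0; range = 9 − (-3) = 12.
Area = (12 × 12) / 2 = 72.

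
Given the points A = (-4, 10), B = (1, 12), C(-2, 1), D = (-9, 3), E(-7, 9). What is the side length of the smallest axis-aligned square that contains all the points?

11

The bounding box has width 10 and height 11.
An axis-aligned square enclosing the set must have side ≥ max(width, height).
So the minimum side is max(10, 11) = 11.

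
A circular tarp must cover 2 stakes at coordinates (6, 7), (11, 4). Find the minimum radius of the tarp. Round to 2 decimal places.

2.92

The smallest circle enclosing two points has them as diameter endpoints.
Centre = midpoint = (8.5, 5.5); r² = |(6, 7)−(11, 4)|²/4 = 34/4 = 8.5.
r = √(8.5) ≈ 2.92.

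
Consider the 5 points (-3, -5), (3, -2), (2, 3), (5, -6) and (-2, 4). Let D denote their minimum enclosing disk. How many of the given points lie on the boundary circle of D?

By Welzl's lemma the MEC is supported by two points (diametrically opposite) or three points (on a circumcircle).
The farthest pair is (5, -6)–(-2, 4) with squared distance 149. The circle on this segment as diameter has centre (1.5, -1) and r² = 149/4 = 37.25.
Check (-3, -5): distance² to centre = 36.25 ≤ 37.25, so it lies inside.
All remaining points lie in this disk, and no smaller disk contains both endpoints, so this is the minimum enclosing circle.
The points at distance exactly r from the centre are (5, -6), (-2, 4) — 2 points.

2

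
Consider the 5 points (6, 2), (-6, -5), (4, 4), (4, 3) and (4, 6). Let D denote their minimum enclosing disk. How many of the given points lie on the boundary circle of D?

The minimum enclosing circle of a finite set is fixed by two of the points (as a diameter) or three (as a circumcircle).
The farthest pair is (-6, -5)–(4, 6) with squared distance 221. The circle on this segment as diameter has centre (-1, 0.5) and r² = 221/4 = 55.25.
Check (6, 2): distance² to centre = 51.25 ≤ 55.25, so it lies inside.
All remaining points lie in this disk, and no smaller disk contains both endpoints, so this is the minimum enclosing circle.
The points at distance exactly r from the centre are (-6, -5), (4, 6) — 2 points.

2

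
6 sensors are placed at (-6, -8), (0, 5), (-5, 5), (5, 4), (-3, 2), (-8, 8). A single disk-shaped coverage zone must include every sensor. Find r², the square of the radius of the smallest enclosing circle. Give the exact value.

By Welzl's lemma the MEC is supported by two points (diametrically opposite) or three points (on a circumcircle).
The minimum enclosing circle is determined by three boundary points: (-6, -8), (5, 4), (-8, 8).
Their circumcentre is (-3.2, 0.475) with r² = 79.665625.
The farthest remaining point (0, 5) is at distance² 30.715625 ≤ 79.665625.

79.665625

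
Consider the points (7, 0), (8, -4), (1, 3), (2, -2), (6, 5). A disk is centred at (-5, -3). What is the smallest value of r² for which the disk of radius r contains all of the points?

185

The required radius is the distance from (-5, -3) to the farthest point.
Squared distances: 153, 170, 72, 50, 185.
Maximum is 185, attained at (6, 5).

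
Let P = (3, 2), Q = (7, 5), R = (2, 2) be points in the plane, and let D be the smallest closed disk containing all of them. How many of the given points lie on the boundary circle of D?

Side lengths²: PQ² = 25, PR² = 1, QR² = 34.
Since QR² = 34 ≥ 25 + 1 = 26, the angle opposite QR is not acute, so the smallest enclosing circle has QR as diameter.
Centre = midpoint of QR = (4.5, 3.5), r² = 34/4 = 8.5.
The points at distance exactly r from the centre are Q, R — 2 points.

2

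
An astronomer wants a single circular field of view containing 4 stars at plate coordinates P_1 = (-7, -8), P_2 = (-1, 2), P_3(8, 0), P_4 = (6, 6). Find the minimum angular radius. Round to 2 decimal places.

9.55

The minimum enclosing circle of a finite set is fixed by two of the points (as a diameter) or three (as a circumcircle).
The farthest pair is P_1–P_4 with squared distance 365. The circle on this segment as diameter has centre (-0.5, -1) and r² = 365/4 = 91.25.
Check P_2: distance² to centre = 9.25 ≤ 91.25, so it lies inside.
All remaining points lie in this disk, and no smaller disk contains both endpoints, so this is the minimum enclosing circle.
r = √(91.25) ≈ 9.55.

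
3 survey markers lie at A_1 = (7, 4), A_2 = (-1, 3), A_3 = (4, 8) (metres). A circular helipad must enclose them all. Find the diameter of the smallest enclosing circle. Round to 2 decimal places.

8.14

Side lengths²: A_1A_2² = 65, A_1A_3² = 25, A_2A_3² = 50.
Since A_1A_2² = 65 < 50 + 25 = 75, the triangle is acute, so the smallest enclosing circle is the circumcircle.
Circumcentre = (41/14, 57/14), r² = 1625/98.
Diameter = 2r = 2√(1625/98) ≈ 8.14.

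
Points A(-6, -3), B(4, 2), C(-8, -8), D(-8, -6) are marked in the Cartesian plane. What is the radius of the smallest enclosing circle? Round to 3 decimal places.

7.810

The farthest pair is B–C with squared distance 244. The circle on this segment as diameter has centre (-2, -3) and r² = 244/4 = 61.
Check A: distance² to centre = 16 ≤ 61, so it lies inside.
All remaining points lie in this disk, and no smaller disk contains both endpoints, so this is the minimum enclosing circle.
r = √61 ≈ 7.810.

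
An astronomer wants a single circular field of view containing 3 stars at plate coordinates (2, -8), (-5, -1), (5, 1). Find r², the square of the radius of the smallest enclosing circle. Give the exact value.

Call the three points A, B, C in the order given.
Side lengths²: AB² = 98, AC² = 90, BC² = 104.
Since BC² = 104 < 98 + 90 = 188, the triangle is acute, so the smallest enclosing circle is the circumcircle.
Circumcentre = (0.5, -2.5), r² = 32.5.

32.5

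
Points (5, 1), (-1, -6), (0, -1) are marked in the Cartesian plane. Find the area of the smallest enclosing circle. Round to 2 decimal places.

Call the three points A, B, C in the order given.
Side lengths²: AB² = 85, AC² = 29, BC² = 26.
Since AB² = 85 ≥ 29 + 26 = 55, the angle opposite AB is not acute, so the smallest enclosing circle has AB as diameter.
Centre = midpoint of AB = (2, -2.5), r² = 85/4 = 21.25.
Area = π·r² = π·21.25 ≈ 66.76.

66.76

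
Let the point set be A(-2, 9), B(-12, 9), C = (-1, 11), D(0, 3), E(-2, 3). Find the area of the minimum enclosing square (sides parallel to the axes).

The bounding box has width 12 and height 8.
An axis-aligned square enclosing the set must have side ≥ max(width, height).
So the minimum side is max(12, 8) = 12.
Area = 12² = 144.

144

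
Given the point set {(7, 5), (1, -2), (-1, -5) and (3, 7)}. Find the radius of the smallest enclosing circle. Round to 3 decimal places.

6.468

The minimum enclosing circle of a finite set is fixed by two of the points (as a diameter) or three (as a circumcircle).
The minimum enclosing circle is determined by three boundary points: (7, 5), (-1, -5), (3, 7).
Their circumcentre is (16/7, 4/7) with r² = 2050/49.
The farthest remaining point (1, -2) is at distance² 405/49 ≤ 2050/49.
r = √(2050/49) ≈ 6.468.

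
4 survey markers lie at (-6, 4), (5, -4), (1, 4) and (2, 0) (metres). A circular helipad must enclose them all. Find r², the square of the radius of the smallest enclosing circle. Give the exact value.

46.25

A smallest enclosing disk is always determined by at most three of the input points on its boundary.
The farthest pair is (-6, 4)–(5, -4) with squared distance 185. The circle on this segment as diameter has centre (-0.5, 0) and r² = 185/4 = 46.25.
Check (1, 4): distance² to centre = 18.25 ≤ 46.25, so it lies inside.
All remaining points lie in this disk, and no smaller disk contains both endpoints, so this is the minimum enclosing circle.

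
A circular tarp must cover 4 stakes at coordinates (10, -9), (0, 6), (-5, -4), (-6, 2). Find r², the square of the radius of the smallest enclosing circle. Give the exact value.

94.25

By Welzl's lemma the MEC is supported by two points (diametrically opposite) or three points (on a circumcircle).
The farthest pair is (10, -9)–(-6, 2) with squared distance 377. The circle on this segment as diameter has centre (2, -3.5) and r² = 377/4 = 94.25.
Check (0, 6): distance² to centre = 94.25 ≤ 94.25, so it lies inside.
All remaining points lie in this disk, and no smaller disk contains both endpoints, so this is the minimum enclosing circle.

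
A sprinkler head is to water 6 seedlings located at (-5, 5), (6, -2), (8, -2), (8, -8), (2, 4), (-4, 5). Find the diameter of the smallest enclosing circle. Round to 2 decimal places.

The minimum enclosing circle of a finite set is fixed by two of the points (as a diameter) or three (as a circumcircle).
The farthest pair is (-5, 5)–(8, -8) with squared distance 338. The circle on this segment as diameter has centre (1.5, -1.5) and r² = 338/4 = 84.5.
Check (6, -2): distance² to centre = 20.5 ≤ 84.5, so it lies inside.
All remaining points lie in this disk, and no smaller disk contains both endpoints, so this is the minimum enclosing circle.
Diameter = 2r = 2√(84.5) ≈ 18.38.

18.38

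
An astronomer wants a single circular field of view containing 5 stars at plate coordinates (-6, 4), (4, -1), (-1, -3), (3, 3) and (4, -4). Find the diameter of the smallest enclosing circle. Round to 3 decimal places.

12.806

The farthest pair is (-6, 4)–(4, -4) with squared distance 164. The circle on this segment as diameter has centre (-1, 0) and r² = 164/4 = 41.
Check (4, -1): distance² to centre = 26 ≤ 41, so it lies inside.
All remaining points lie in this disk, and no smaller disk contains both endpoints, so this is the minimum enclosing circle.
Diameter = 2r = 2√41 ≈ 12.806.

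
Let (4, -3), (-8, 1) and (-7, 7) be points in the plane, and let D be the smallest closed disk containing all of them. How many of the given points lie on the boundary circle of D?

Call the three points A, B, C in the order given.
Side lengths²: AB² = 160, AC² = 221, BC² = 37.
Since AC² = 221 ≥ 160 + 37 = 197, the angle opposite AC is not acute, so the smallest enclosing circle has AC as diameter.
Centre = midpoint of AC = (-1.5, 2), r² = 221/4 = 55.25.
The points at distance exactly r from the centre are (4, -3), (-7, 7) — 2 points.

2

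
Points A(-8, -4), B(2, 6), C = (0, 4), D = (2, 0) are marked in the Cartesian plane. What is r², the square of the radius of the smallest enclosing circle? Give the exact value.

By Welzl's lemma the MEC is supported by two points (diametrically opposite) or three points (on a circumcircle).
The farthest pair is A–B with squared distance 200. The circle on this segment as diameter has centre (-3, 1) and r² = 200/4 = 50.
Check C: distance² to centre = 18 ≤ 50, so it lies inside.
All remaining points lie in this disk, and no smaller disk contains both endpoints, so this is the minimum enclosing circle.

50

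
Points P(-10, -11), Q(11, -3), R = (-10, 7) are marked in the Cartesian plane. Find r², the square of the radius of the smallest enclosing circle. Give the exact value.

273205/1764

Side lengths²: PQ² = 505, PR² = 324, QR² = 541.
Since QR² = 541 < 505 + 324 = 829, the triangle is acute, so the smallest enclosing circle is the circumcircle.
Circumcentre = (-59/42, -2), r² = 273205/1764.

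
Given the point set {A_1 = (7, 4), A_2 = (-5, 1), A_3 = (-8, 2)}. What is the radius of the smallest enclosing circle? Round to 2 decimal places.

Side lengths²: A_1A_2² = 153, A_1A_3² = 229, A_2A_3² = 10.
Since A_1A_3² = 229 ≥ 153 + 10 = 163, the angle opposite A_1A_3 is not acute, so the smallest enclosing circle has A_1A_3 as diameter.
Centre = midpoint of A_1A_3 = (-0.5, 3), r² = 229/4 = 57.25.
r = √(57.25) ≈ 7.57.

7.57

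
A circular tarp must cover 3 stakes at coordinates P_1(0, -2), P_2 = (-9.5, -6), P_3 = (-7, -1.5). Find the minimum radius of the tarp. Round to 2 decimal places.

5.15

Side lengths²: P_1P_2² = 106.25, P_1P_3² = 49.25, P_2P_3² = 26.5.
Since P_1P_2² = 106.25 ≥ 49.25 + 26.5 = 75.75, the angle opposite P_1P_2 is not acute, so the smallest enclosing circle has P_1P_2 as diameter.
Centre = midpoint of P_1P_2 = (-4.75, -4), r² = 106.25/4 = 26.5625.
r = √(26.5625) ≈ 5.15.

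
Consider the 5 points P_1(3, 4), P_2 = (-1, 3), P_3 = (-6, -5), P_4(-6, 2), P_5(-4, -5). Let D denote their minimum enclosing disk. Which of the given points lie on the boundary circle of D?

By Welzl's lemma the MEC is supported by two points (diametrically opposite) or three points (on a circumcircle).
The farthest pair is P_1–P_3 with squared distance 162. The circle on this segment as diameter has centre (-1.5, -0.5) and r² = 162/4 = 40.5.
Check P_2: distance² to centre = 12.5 ≤ 40.5, so it lies inside.
All remaining points lie in this disk, and no smaller disk contains both endpoints, so this is the minimum enclosing circle.
The points at distance exactly r from the centre are P_1, P_3 — 2 points.

P_1, P_3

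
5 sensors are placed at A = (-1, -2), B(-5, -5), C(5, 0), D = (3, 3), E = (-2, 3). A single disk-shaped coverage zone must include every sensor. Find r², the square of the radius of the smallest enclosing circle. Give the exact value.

By Welzl's lemma the MEC is supported by two points (diametrically opposite) or three points (on a circumcircle).
The minimum enclosing circle is determined by three boundary points: B, C, D.
Their circumcentre is (-0.5, -1.5) with r² = 32.5.
The farthest remaining point E is at distance² 22.5 ≤ 32.5.

32.5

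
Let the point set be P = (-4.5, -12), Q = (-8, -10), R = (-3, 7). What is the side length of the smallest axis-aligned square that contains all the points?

The bounding box has width 5 and height 19.
An axis-aligned square enclosing the set must have side ≥ max(width, height).
So the minimum side is max(5, 19) = 19.

19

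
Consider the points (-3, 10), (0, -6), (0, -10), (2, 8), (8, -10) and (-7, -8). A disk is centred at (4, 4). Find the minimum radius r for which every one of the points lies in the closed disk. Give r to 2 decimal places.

16.28

The required radius is the distance from (4, 4) to the farthest point.
Squared distances: 85, 116, 212, 20, 212, 265.
Maximum is 265, attained at (-7, -8).
r = √265 ≈ 16.28.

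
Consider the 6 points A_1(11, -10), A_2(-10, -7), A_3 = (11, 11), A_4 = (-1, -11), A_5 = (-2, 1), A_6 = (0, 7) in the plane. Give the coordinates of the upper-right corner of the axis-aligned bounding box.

(11, 11)

x-range [-10, 11], y-range [-11, 11].
The upper-right corner is (11, 11).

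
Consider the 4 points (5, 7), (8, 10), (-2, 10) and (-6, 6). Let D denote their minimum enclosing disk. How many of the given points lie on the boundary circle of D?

A smallest enclosing disk is always determined by at most three of the input points on its boundary.
The farthest pair is (8, 10)–(-6, 6) with squared distance 212. The circle on this segment as diameter has centre (1, 8) and r² = 212/4 = 53.
Check (5, 7): distance² to centre = 17 ≤ 53, so it lies inside.
All remaining points lie in this disk, and no smaller disk contains both endpoints, so this is the minimum enclosing circle.
The points at distance exactly r from the centre are (8, 10), (-6, 6) — 2 points.

2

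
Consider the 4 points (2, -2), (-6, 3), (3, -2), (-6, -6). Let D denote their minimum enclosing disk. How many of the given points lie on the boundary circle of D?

The minimum enclosing circle is determined by three boundary points: (-6, 3), (3, -2), (-6, -6).
Their circumcentre is (-47/18, -1.5) with r² = 5141/162.
The farthest remaining point (2, -2) is at distance² 3485/162 ≤ 5141/162.
The points at distance exactly r from the centre are (-6, 3), (3, -2), (-6, -6) — 3 points.

3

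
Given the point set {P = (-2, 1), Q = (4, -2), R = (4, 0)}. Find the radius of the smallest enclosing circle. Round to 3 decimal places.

3.354

Side lengths²: PQ² = 45, PR² = 37, QR² = 4.
Since PQ² = 45 ≥ 37 + 4 = 41, the angle opposite PQ is not acute, so the smallest enclosing circle has PQ as diameter.
Centre = midpoint of PQ = (1, -0.5), r² = 45/4 = 11.25.
r = √(11.25) ≈ 3.354.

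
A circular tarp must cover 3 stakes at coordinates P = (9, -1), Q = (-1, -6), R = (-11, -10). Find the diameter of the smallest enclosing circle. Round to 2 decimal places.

Side lengths²: PQ² = 125, PR² = 481, QR² = 116.
Since PR² = 481 ≥ 125 + 116 = 241, the angle opposite PR is not acute, so the smallest enclosing circle has PR as diameter.
Centre = midpoint of PR = (-1, -5.5), r² = 481/4 = 120.25.
Diameter = 2r = 2√(120.25) ≈ 21.93.

21.93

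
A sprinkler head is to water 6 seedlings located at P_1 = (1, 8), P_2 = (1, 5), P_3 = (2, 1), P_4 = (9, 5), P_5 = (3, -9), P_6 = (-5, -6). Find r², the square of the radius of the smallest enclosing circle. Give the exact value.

By Welzl's lemma the MEC is supported by two points (diametrically opposite) or three points (on a circumcircle).
The farthest pair is P_4–P_6 with squared distance 317. The circle on this segment as diameter has centre (2, -0.5) and r² = 317/4 = 79.25.
Check P_1: distance² to centre = 73.25 ≤ 79.25, so it lies inside.
All remaining points lie in this disk, and no smaller disk contains both endpoints, so this is the minimum enclosing circle.

79.25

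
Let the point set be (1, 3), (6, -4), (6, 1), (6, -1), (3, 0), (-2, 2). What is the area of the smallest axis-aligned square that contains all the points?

The bounding box has width 8 and height 7.
An axis-aligned square enclosing the set must have side ≥ max(width, height).
So the minimum side is max(8, 7) = 8.
Area = 8² = 64.

64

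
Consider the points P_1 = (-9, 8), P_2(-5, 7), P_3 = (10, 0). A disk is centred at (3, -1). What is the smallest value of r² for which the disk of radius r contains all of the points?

225

The required radius is the distance from (3, -1) to the farthest point.
Squared distances: 225, 128, 50.
Maximum is 225, attained at P_1.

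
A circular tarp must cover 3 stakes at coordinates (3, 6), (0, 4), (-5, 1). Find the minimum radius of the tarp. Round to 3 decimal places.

Call the three points A, B, C in the order given.
Side lengths²: AB² = 13, AC² = 89, BC² = 34.
Since AC² = 89 ≥ 34 + 13 = 47, the angle opposite AC is not acute, so the smallest enclosing circle has AC as diameter.
Centre = midpoint of AC = (-1, 3.5), r² = 89/4 = 22.25.
r = √(22.25) ≈ 4.717.

4.717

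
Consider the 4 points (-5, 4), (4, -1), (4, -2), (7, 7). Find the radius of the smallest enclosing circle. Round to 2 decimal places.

6.41

By Welzl's lemma the MEC is supported by two points (diametrically opposite) or three points (on a circumcircle).
The minimum enclosing circle is determined by three boundary points: (-5, 4), (4, -2), (7, 7).
Their circumcentre is (31/22, 85/22) with r² = 9945/242.
The farthest remaining point (4, -1) is at distance² 7349/242 ≤ 9945/242.
r = √(9945/242) ≈ 6.41.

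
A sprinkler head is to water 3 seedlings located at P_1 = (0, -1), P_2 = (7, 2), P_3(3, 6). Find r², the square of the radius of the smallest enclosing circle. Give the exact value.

16.82

Side lengths²: P_1P_2² = 58, P_1P_3² = 58, P_2P_3² = 32.
Since P_1P_3² = 58 < 58 + 32 = 90, the triangle is acute, so the smallest enclosing circle is the circumcircle.
Circumcentre = (2.9, 1.9), r² = 16.82.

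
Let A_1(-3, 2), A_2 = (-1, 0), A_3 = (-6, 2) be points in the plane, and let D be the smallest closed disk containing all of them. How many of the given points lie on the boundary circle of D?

Side lengths²: A_1A_2² = 8, A_1A_3² = 9, A_2A_3² = 29.
Since A_2A_3² = 29 ≥ 9 + 8 = 17, the angle opposite A_2A_3 is not acute, so the smallest enclosing circle has A_2A_3 as diameter.
Centre = midpoint of A_2A_3 = (-3.5, 1), r² = 29/4 = 7.25.
The points at distance exactly r from the centre are A_2, A_3 — 2 points.

2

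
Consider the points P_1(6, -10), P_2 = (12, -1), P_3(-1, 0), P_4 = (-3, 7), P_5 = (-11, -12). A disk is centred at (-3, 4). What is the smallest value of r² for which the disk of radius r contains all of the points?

320

The required radius is the distance from (-3, 4) to the farthest point.
Squared distances: 277, 250, 20, 9, 320.
Maximum is 320, attained at P_5.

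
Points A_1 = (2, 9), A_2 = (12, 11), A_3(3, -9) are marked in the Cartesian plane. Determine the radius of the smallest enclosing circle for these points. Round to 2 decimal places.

Side lengths²: A_1A_2² = 104, A_1A_3² = 325, A_2A_3² = 481.
Since A_2A_3² = 481 ≥ 325 + 104 = 429, the angle opposite A_2A_3 is not acute, so the smallest enclosing circle has A_2A_3 as diameter.
Centre = midpoint of A_2A_3 = (7.5, 1), r² = 481/4 = 120.25.
r = √(120.25) ≈ 10.97.

10.97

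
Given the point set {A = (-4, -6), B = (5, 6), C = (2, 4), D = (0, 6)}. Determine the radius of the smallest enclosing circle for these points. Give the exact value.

7.5

The minimum enclosing circle of a finite set is fixed by two of the points (as a diameter) or three (as a circumcircle).
The farthest pair is A–B with squared distance 225. The circle on this segment as diameter has centre (0.5, 0) and r² = 225/4 = 56.25.
Check C: distance² to centre = 18.25 ≤ 56.25, so it lies inside.
All remaining points lie in this disk, and no smaller disk contains both endpoints, so this is the minimum enclosing circle.
r = √(56.25) = 7.5.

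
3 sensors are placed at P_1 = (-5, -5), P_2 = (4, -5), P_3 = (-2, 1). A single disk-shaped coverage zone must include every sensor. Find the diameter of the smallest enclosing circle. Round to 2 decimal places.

Side lengths²: P_1P_2² = 81, P_1P_3² = 45, P_2P_3² = 72.
Since P_1P_2² = 81 < 72 + 45 = 117, the triangle is acute, so the smallest enclosing circle is the circumcircle.
Circumcentre = (-0.5, -3.5), r² = 22.5.
Diameter = 2r = 2√(22.5) ≈ 9.49.

9.49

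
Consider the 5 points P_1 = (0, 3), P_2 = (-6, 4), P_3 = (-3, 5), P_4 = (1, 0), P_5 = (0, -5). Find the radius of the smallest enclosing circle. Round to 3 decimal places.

By Welzl's lemma the MEC is supported by two points (diametrically opposite) or three points (on a circumcircle).
The minimum enclosing circle is determined by three boundary points: P_2, P_3, P_5.
Their circumcentre is (-63/22, -9/22) with r² = 7085/242.
The farthest remaining point P_1 is at distance² 4797/242 ≤ 7085/242.
r = √(7085/242) ≈ 5.411.

5.411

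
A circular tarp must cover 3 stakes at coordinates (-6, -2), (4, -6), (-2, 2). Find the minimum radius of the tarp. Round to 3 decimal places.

5.440

Call the three points A, B, C in the order given.
Side lengths²: AB² = 116, AC² = 32, BC² = 100.
Since AB² = 116 < 100 + 32 = 132, the triangle is acute, so the smallest enclosing circle is the circumcircle.
Circumcentre = (-5/7, -23/7), r² = 1450/49.
r = √(1450/49) ≈ 5.440.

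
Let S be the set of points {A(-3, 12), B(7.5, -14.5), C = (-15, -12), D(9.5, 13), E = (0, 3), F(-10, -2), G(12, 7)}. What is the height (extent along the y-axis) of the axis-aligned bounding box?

max y = 13, min y = -14.5, so height = 27.5.

27.5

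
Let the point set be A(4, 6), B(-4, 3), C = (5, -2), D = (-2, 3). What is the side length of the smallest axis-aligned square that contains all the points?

The bounding box has width 9 and height 8.
An axis-aligned square enclosing the set must have side ≥ max(width, height).
So the minimum side is max(9, 8) = 9.

9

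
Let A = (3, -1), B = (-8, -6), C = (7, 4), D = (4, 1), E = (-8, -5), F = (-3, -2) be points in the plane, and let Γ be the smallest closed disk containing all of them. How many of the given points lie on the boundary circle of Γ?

A smallest enclosing disk is always determined by at most three of the input points on its boundary.
The farthest pair is B–C with squared distance 325. The circle on this segment as diameter has centre (-0.5, -1) and r² = 325/4 = 81.25.
Check A: distance² to centre = 12.25 ≤ 81.25, so it lies inside.
All remaining points lie in this disk, and no smaller disk contains both endpoints, so this is the minimum enclosing circle.
The points at distance exactly r from the centre are B, C — 2 points.

2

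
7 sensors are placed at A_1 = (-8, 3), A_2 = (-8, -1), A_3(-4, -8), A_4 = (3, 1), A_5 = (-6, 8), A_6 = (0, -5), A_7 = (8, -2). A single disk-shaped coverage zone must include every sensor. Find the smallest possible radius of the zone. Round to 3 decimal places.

9.122

By Welzl's lemma the MEC is supported by two points (diametrically opposite) or three points (on a circumcircle).
The minimum enclosing circle is determined by three boundary points: A_3, A_5, A_7.
Their circumcentre is (-13/17, 9/17) with r² = 24050/289.
The farthest remaining point A_1 is at distance² 16893/289 ≤ 24050/289.
r = √(24050/289) ≈ 9.122.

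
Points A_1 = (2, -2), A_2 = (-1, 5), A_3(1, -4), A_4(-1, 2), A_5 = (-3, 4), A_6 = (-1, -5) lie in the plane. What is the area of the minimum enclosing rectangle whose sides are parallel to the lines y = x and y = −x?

In coordinates u = x + y, v = x − y the rectangle is axis-aligned; the map (x,y)→(u,v) scales areas by 2.
u-values: 0, 4, -3, 1, 1, -6; range = 4 − (-6) = 10.
v-values: 4, -6, 5, -3, -7, 4; range = 5 − (-7) = 12.
Area = (10 × 12) / 2 = 60.

60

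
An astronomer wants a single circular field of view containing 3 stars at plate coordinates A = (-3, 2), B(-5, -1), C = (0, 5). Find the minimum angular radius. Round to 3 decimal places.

3.905

Side lengths²: AB² = 13, AC² = 18, BC² = 61.
Since BC² = 61 ≥ 18 + 13 = 31, the angle opposite BC is not acute, so the smallest enclosing circle has BC as diameter.
Centre = midpoint of BC = (-2.5, 2), r² = 61/4 = 15.25.
r = √(15.25) ≈ 3.905.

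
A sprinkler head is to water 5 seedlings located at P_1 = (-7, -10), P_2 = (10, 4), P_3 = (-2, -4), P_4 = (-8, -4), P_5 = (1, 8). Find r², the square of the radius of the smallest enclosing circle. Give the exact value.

121.25

By Welzl's lemma the MEC is supported by two points (diametrically opposite) or three points (on a circumcircle).
The farthest pair is P_1–P_2 with squared distance 485. The circle on this segment as diameter has centre (1.5, -3) and r² = 485/4 = 121.25.
Check P_3: distance² to centre = 13.25 ≤ 121.25, so it lies inside.
All remaining points lie in this disk, and no smaller disk contains both endpoints, so this is the minimum enclosing circle.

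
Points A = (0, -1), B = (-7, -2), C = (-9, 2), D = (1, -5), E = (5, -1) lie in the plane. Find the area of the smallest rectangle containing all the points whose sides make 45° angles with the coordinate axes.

In coordinates u = x + y, v = x − y the rectangle is axis-aligned; the map (x,y)→(u,v) scales areas by 2.
u-values: -1, -9, -7, -4, 4; range = 4 − (-9) = 13.
v-values: 1, -5, -11, 6, 6; range = 6 − (-11) = 17.
Area = (13 × 17) / 2 = 110.5.

110.5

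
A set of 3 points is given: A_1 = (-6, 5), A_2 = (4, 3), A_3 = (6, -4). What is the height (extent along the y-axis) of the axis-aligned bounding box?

9

max y = 5, min y = -4, so height = 9.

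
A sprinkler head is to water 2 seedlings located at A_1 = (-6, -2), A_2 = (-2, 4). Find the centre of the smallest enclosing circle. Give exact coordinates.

(-4, 1)

The smallest circle enclosing two points has them as diameter endpoints.
Centre = midpoint = (-4, 1); r² = |A_1A_2|²/4 = 52/4 = 13.
Centre = (-4, 1).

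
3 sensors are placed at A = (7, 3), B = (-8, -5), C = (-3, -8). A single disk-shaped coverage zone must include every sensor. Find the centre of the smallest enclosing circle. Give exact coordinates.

Side lengths²: AB² = 289, AC² = 221, BC² = 34.
Since AB² = 289 ≥ 221 + 34 = 255, the angle opposite AB is not acute, so the smallest enclosing circle has AB as diameter.
Centre = midpoint of AB = (-0.5, -1), r² = 289/4 = 72.25.
Centre = (-0.5, -1).

(-0.5, -1)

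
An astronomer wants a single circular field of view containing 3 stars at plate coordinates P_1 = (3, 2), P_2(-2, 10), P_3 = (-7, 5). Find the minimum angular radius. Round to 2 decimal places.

5.36

Side lengths²: P_1P_2² = 89, P_1P_3² = 109, P_2P_3² = 50.
Since P_1P_3² = 109 < 89 + 50 = 139, the triangle is acute, so the smallest enclosing circle is the circumcircle.
Circumcentre = (-43/26, 121/26), r² = 9701/338.
r = √(9701/338) ≈ 5.36.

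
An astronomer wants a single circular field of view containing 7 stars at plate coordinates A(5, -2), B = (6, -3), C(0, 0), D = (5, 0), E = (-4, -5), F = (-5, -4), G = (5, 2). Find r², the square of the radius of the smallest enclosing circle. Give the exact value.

The minimum enclosing circle of a finite set is fixed by two of the points (as a diameter) or three (as a circumcircle).
The minimum enclosing circle is determined by three boundary points: B, F, G.
Their circumcentre is (9/28, -43/28) with r² = 13481/392.
The farthest remaining point E is at distance² 12025/392 ≤ 13481/392.

13481/392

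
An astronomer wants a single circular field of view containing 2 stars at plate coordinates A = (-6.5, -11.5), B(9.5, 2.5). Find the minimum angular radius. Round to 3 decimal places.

The smallest circle enclosing two points has them as diameter endpoints.
Centre = midpoint = (1.5, -4.5); r² = |AB|²/4 = 452/4 = 113.
r = √113 ≈ 10.630.

10.630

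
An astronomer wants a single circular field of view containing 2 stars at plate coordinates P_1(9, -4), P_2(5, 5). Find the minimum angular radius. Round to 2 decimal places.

4.92

The smallest circle enclosing two points has them as diameter endpoints.
Centre = midpoint = (7, 0.5); r² = |P_1P_2|²/4 = 97/4 = 24.25.
r = √(24.25) ≈ 4.92.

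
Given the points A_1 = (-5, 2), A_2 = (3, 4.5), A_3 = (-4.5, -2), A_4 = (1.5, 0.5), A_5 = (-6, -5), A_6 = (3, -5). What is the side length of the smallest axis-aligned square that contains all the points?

The bounding box has width 9 and height 9.5.
An axis-aligned square enclosing the set must have side ≥ max(width, height).
So the minimum side is max(9, 9.5) = 9.5.

9.5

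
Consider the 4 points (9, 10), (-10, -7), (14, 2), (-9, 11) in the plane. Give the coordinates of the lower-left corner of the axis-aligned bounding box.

(-10, -7)

x-range [-10, 14], y-range [-7, 11].
The lower-left corner is (-10, -7).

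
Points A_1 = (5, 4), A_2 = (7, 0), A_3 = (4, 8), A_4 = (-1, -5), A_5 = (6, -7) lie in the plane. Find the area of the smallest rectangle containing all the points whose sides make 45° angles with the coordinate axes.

In coordinates u = x + y, v = x − y the rectangle is axis-aligned; the map (x,y)→(u,v) scales areas by 2.
u-values: 9, 7, 12, -6, -1; range = 12 − (-6) = 18.
v-values: 1, 7, -4, 4, 13; range = 13 − (-4) = 17.
Area = (18 × 17) / 2 = 153.

153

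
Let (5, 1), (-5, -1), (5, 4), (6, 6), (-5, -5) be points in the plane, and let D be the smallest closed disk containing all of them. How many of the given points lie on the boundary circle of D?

2

By Welzl's lemma the MEC is supported by two points (diametrically opposite) or three points (on a circumcircle).
The farthest pair is (6, 6)–(-5, -5) with squared distance 242. The circle on this segment as diameter has centre (0.5, 0.5) and r² = 242/4 = 60.5.
Check (5, 1): distance² to centre = 20.5 ≤ 60.5, so it lies inside.
All remaining points lie in this disk, and no smaller disk contains both endpoints, so this is the minimum enclosing circle.
The points at distance exactly r from the centre are (6, 6), (-5, -5) — 2 points.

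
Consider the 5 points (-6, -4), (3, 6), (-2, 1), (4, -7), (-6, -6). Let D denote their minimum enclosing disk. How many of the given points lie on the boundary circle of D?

The minimum enclosing circle of a finite set is fixed by two of the points (as a diameter) or three (as a circumcircle).
The minimum enclosing circle is determined by three boundary points: (3, 6), (4, -7), (-6, -6).
Their circumcentre is (-37/86, -69/86) with r² = 214625/3698.
The farthest remaining point (-6, -4) is at distance² 152533/3698 ≤ 214625/3698.
The points at distance exactly r from the centre are (3, 6), (4, -7), (-6, -6) — 3 points.

3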